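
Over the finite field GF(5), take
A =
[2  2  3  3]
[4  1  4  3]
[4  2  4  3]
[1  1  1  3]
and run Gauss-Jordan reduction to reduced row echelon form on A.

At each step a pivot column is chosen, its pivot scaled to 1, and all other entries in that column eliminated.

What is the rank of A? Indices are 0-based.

pivot(0,0)=2: scale R0 → (1, 1, 4, 4)
  clear (1,0): R1 −= (4)R0 → (0, 2, 3, 2)
  clear (2,0): R2 −= (4)R0 → (0, 3, 3, 2)
  clear (3,0): R3 −= (1)R0 → (0, 0, 2, 4)
pivot(1,1)=2: scale R1 → (0, 1, 4, 1)
  clear (0,1): R0 −= (1)R1 → (1, 0, 0, 3)
  clear (2,1): R2 −= (3)R1 → (0, 0, 1, 4)
pivot(2,2)=1: scale R2 → (0, 0, 1, 4)
  clear (1,2): R1 −= (4)R2 → (0, 1, 0, 0)
  clear (3,2): R3 −= (2)R2 → (0, 0, 0, 1)
pivot(3,3)=1: scale R3 → (0, 0, 0, 1)
  clear (0,3): R0 −= (3)R3 → (1, 0, 0, 0)
  clear (2,3): R2 −= (4)R3 → (0, 0, 1, 0)

rank = 4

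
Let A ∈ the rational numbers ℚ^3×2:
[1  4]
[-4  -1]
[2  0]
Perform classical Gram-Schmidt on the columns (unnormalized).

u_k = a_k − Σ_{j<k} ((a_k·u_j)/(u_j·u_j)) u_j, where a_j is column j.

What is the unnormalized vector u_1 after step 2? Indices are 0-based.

Step 1: u_0 = a_0 = (1, -4, 2).
Step 2: u_1 = a_1 − (8/21)·u_0 = (76/21, 11/21, -16/21).

u_1 = (76/21, 11/21, -16/21)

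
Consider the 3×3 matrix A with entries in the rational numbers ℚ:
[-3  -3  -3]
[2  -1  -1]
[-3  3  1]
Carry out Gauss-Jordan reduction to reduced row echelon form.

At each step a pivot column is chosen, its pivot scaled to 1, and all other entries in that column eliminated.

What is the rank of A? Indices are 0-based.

rank = 3

pivot(0,0)=-3: scale R0 → (1, 1, 1)
  clear (1,0): R1 −= (2)R0 → (0, -3, -3)
  clear (2,0): R2 −= (-3)R0 → (0, 6, 4)
pivot(1,1)=-3: scale R1 → (0, 1, 1)
  clear (0,1): R0 −= (1)R1 → (1, 0, 0)
  clear (2,1): R2 −= (6)R1 → (0, 0, -2)
pivot(2,2)=-2: scale R2 → (0, 0, 1)
  clear (1,2): R1 −= (1)R2 → (0, 1, 0)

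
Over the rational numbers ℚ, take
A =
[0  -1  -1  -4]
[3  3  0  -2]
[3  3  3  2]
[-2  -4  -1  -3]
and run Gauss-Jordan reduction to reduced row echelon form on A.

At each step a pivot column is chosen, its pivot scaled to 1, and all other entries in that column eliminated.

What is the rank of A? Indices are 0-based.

pivot(0,0): swap R0↔R1
pivot(0,0)=3: scale R0 → (1, 1, 0, -2/3)
  clear (2,0): R2 −= (3)R0 → (0, 0, 3, 4)
  clear (3,0): R3 −= (-2)R0 → (0, -2, -1, -13/3)
pivot(1,1)=-1: scale R1 → (0, 1, 1, 4)
  clear (0,1): R0 −= (1)R1 → (1, 0, -1, -14/3)
  clear (3,1): R3 −= (-2)R1 → (0, 0, 1, 11/3)
pivot(2,2)=3: scale R2 → (0, 0, 1, 4/3)
  clear (0,2): R0 −= (-1)R2 → (1, 0, 0, -10/3)
  clear (1,2): R1 −= (1)R2 → (0, 1, 0, 8/3)
  clear (3,2): R3 −= (1)R2 → (0, 0, 0, 7/3)
pivot(3,3)=7/3: scale R3 → (0, 0, 0, 1)
  clear (0,3): R0 −= (-10/3)R3 → (1, 0, 0, 0)
  clear (1,3): R1 −= (8/3)R3 → (0, 1, 0, 0)
  clear (2,3): R2 −= (4/3)R3 → (0, 0, 1, 0)

rank = 4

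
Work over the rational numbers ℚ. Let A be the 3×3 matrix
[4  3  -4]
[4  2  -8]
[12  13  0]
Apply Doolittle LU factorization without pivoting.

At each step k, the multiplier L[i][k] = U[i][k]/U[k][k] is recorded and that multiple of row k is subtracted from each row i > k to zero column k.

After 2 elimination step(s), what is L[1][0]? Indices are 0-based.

L[1][0] = 1

k=0: U[0][0]=4
  eliminate (1,0): mult=1, new row 1: (0, -1, -4); set L[1][0]=1
  eliminate (2,0): mult=3, new row 2: (0, 4, 12); set L[2][0]=3
k=1: U[1][1]=-1
  eliminate (2,1): mult=-4, new row 2: (0, 0, -4); set L[2][1]=-4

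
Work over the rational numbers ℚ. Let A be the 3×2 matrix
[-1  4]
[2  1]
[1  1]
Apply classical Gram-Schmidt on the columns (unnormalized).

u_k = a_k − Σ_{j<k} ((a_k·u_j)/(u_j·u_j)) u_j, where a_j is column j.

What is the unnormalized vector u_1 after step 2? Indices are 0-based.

u_1 = (23/6, 4/3, 7/6)

Step 1: u_0 = a_0 = (-1, 2, 1).
Step 2: u_1 = a_1 − (-1/6)·u_0 = (23/6, 4/3, 7/6).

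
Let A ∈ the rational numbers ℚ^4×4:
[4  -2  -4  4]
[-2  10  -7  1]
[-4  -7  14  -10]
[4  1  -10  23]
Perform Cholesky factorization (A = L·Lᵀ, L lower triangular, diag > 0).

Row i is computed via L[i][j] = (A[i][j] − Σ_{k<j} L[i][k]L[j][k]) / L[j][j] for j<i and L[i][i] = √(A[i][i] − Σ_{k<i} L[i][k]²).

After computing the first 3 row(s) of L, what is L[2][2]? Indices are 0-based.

Step 1: L[0][0] = √(4) = 2.
  L[1][0] = (-2) / L[0][0] = -1.
Step 2: L[1][1] = √(9) = 3.
  L[2][0] = (-4) / L[0][0] = -2.
  L[2][1] = (-9) / L[1][1] = -3.
Step 3: L[2][2] = √(1) = 1.

L[2][2] = 1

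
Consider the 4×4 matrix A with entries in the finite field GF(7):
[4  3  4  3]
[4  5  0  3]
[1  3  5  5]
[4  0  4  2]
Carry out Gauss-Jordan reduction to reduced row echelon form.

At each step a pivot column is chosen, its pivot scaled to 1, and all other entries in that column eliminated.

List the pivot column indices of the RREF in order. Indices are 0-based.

pivot columns: 0, 1, 2, 3

pivot(0,0)=4: scale R0 → (1, 6, 1, 6)
  clear (1,0): R1 −= (4)R0 → (0, 2, 3, 0)
  clear (2,0): R2 −= (1)R0 → (0, 4, 4, 6)
  clear (3,0): R3 −= (4)R0 → (0, 4, 0, 6)
pivot(1,1)=2: scale R1 → (0, 1, 5, 0)
  clear (0,1): R0 −= (6)R1 → (1, 0, 6, 6)
  clear (2,1): R2 −= (4)R1 → (0, 0, 5, 6)
  clear (3,1): R3 −= (4)R1 → (0, 0, 1, 6)
pivot(2,2)=5: scale R2 → (0, 0, 1, 4)
  clear (0,2): R0 −= (6)R2 → (1, 0, 0, 3)
  clear (1,2): R1 −= (5)R2 → (0, 1, 0, 1)
  clear (3,2): R3 −= (1)R2 → (0, 0, 0, 2)
pivot(3,3)=2: scale R3 → (0, 0, 0, 1)
  clear (0,3): R0 −= (3)R3 → (1, 0, 0, 0)
  clear (1,3): R1 −= (1)R3 → (0, 1, 0, 0)
  clear (2,3): R2 −= (4)R3 → (0, 0, 1, 0)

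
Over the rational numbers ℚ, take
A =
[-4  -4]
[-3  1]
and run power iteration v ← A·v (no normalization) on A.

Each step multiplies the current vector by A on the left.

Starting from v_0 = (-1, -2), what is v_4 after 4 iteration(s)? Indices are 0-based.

v_4 = (-1876, -923)

v_0 = (-1, -2).
v_1 = A·v_0 = (12, 1).
v_2 = A·v_1 = (-52, -35).
v_3 = A·v_2 = (348, 121).
v_4 = A·v_3 = (-1876, -923).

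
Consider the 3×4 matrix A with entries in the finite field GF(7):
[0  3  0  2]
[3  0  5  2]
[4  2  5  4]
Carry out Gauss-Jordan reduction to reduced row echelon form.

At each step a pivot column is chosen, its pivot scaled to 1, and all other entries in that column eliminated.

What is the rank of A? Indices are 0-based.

rank = 3

step 1: exchange rows 0,1
step 1: normalize row 0 (÷3) = (1, 0, 4, 3)
  row 2: subtract 4×row0 = (0, 2, 3, 6)
step 2: normalize row 1 (÷3) = (0, 1, 0, 3)
  row 2: subtract 2×row1 = (0, 0, 3, 0)
step 3: normalize row 2 (÷3) = (0, 0, 1, 0)
  row 0: subtract 4×row2 = (1, 0, 0, 3)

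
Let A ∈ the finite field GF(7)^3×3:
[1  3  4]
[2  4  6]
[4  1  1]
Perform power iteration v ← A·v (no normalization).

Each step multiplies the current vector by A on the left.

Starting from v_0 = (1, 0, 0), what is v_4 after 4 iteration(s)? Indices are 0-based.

v_0 = (1, 0, 0).
v_1 = A·v_0 = (1, 2, 4).
v_2 = A·v_1 = (2, 6, 3).
v_3 = A·v_2 = (4, 4, 3).
v_4 = A·v_3 = (0, 0, 2).

v_4 = (0, 0, 2)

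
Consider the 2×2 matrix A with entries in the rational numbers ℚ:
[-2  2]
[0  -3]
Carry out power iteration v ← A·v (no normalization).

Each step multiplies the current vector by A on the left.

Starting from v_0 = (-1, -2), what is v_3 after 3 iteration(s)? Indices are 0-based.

v_3 = (-68, 54)

v_0 = (-1, -2).
v_1 = A·v_0 = (-2, 6).
v_2 = A·v_1 = (16, -18).
v_3 = A·v_2 = (-68, 54).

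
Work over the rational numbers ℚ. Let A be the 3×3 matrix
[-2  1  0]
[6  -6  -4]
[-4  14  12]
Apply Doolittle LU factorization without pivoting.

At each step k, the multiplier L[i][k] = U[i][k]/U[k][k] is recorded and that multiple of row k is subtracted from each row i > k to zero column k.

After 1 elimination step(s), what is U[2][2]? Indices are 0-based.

U[2][2] = 12

k=0: U[0][0]=-2
  eliminate (1,0): mult=-3, new row 1: (0, -3, -4); set L[1][0]=-3
  eliminate (2,0): mult=2, new row 2: (0, 12, 12); set L[2][0]=2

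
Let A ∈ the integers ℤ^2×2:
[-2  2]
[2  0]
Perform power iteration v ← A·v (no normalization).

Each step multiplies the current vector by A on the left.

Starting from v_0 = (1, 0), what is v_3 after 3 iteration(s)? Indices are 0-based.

v_0 = (1, 0).
v_1 = A·v_0 = (-2, 2).
v_2 = A·v_1 = (8, -4).
v_3 = A·v_2 = (-24, 16).

v_3 = (-24, 16)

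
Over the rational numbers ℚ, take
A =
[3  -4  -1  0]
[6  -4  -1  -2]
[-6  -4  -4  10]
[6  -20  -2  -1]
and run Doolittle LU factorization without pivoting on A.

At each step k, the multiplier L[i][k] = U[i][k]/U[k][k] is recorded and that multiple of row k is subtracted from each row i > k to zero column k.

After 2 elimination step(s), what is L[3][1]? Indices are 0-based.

L[3][1] = -3

Step 1: pivot at (0,0) is 3.
  row1 ← row1 − (2)·row0  ⇒  L[1][0]=2, U row1=(0, 4, 1, -2)
  row2 ← row2 − (-2)·row0  ⇒  L[2][0]=-2, U row2=(0, -12, -6, 10)
  row3 ← row3 − (2)·row0  ⇒  L[3][0]=2, U row3=(0, -12, 0, -1)
Step 2: pivot at (1,1) is 4.
  row2 ← row2 − (-3)·row1  ⇒  L[2][1]=-3, U row2=(0, 0, -3, 4)
  row3 ← row3 − (-3)·row1  ⇒  L[3][1]=-3, U row3=(0, 0, 3, -7)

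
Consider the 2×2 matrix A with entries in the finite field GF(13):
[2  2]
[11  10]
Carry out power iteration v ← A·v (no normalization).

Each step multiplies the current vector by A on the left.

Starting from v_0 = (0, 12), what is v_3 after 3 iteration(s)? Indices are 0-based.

v_0 = (0, 12).
v_1 = A·v_0 = (11, 3).
v_2 = A·v_1 = (2, 8).
v_3 = A·v_2 = (7, 11).

v_3 = (7, 11)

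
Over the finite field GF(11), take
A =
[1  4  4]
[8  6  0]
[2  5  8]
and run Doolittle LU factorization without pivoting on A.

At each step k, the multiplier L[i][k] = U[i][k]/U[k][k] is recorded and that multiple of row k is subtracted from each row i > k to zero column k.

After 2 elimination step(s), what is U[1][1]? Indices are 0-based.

U[1][1] = 7

[col 0] pivot 1
  R1 -= 8*R0 → (0, 7, 1)  (L[1][0] := 8)
  R2 -= 2*R0 → (0, 8, 0)  (L[2][0] := 2)
[col 1] pivot 7
  R2 -= 9*R1 → (0, 0, 2)  (L[2][1] := 9)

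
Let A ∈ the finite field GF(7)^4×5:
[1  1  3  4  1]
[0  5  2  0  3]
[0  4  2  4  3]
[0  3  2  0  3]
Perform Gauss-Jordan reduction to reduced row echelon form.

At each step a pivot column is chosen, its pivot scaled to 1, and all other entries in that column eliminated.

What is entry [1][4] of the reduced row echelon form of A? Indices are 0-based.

step 1: normalize row 0 (÷1) = (1, 1, 3, 4, 1)
step 2: normalize row 1 (÷5) = (0, 1, 6, 0, 2)
  row 0: subtract 1×row1 = (1, 0, 4, 4, 6)
  row 2: subtract 4×row1 = (0, 0, 6, 4, 2)
  row 3: subtract 3×row1 = (0, 0, 5, 0, 4)
step 3: normalize row 2 (÷6) = (0, 0, 1, 3, 5)
  row 0: subtract 4×row2 = (1, 0, 0, 6, 0)
  row 1: subtract 6×row2 = (0, 1, 0, 3, 0)
  row 3: subtract 5×row2 = (0, 0, 0, 6, 0)
step 4: normalize row 3 (÷6) = (0, 0, 0, 1, 0)
  row 0: subtract 6×row3 = (1, 0, 0, 0, 0)
  row 1: subtract 3×row3 = (0, 1, 0, 0, 0)
  row 2: subtract 3×row3 = (0, 0, 1, 0, 5)

M[1][4] = 0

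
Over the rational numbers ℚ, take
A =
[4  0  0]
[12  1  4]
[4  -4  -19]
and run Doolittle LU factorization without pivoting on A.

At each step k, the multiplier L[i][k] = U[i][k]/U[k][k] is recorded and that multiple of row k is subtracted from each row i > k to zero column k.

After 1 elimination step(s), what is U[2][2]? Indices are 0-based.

U[2][2] = -19

Step 1: pivot at (0,0) is 4.
  row1 ← row1 − (3)·row0  ⇒  L[1][0]=3, U row1=(0, 1, 4)
  row2 ← row2 − (1)·row0  ⇒  L[2][0]=1, U row2=(0, -4, -19)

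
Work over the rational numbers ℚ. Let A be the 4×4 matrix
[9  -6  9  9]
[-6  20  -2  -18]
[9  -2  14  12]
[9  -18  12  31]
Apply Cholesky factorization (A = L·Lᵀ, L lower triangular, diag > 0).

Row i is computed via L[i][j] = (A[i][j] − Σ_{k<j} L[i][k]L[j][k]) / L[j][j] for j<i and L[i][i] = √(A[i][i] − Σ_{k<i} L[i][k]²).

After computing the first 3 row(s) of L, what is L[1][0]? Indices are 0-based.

Step 1: L[0][0] = √(9) = 3.
  L[1][0] = (-6) / L[0][0] = -2.
Step 2: L[1][1] = √(16) = 4.
  L[2][0] = (9) / L[0][0] = 3.
  L[2][1] = (4) / L[1][1] = 1.
Step 3: L[2][2] = √(4) = 2.

L[1][0] = -2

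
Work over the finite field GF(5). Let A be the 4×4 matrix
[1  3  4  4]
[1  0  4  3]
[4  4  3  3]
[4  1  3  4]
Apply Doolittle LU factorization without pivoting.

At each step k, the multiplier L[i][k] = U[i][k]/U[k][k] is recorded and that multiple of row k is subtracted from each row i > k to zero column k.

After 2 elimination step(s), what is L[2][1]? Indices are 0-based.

L[2][1] = 1

[col 0] pivot 1
  R1 -= 1*R0 → (0, 2, 0, 4)  (L[1][0] := 1)
  R2 -= 4*R0 → (0, 2, 2, 2)  (L[2][0] := 4)
  R3 -= 4*R0 → (0, 4, 2, 3)  (L[3][0] := 4)
[col 1] pivot 2
  R2 -= 1*R1 → (0, 0, 2, 3)  (L[2][1] := 1)
  R3 -= 2*R1 → (0, 0, 2, 0)  (L[3][1] := 2)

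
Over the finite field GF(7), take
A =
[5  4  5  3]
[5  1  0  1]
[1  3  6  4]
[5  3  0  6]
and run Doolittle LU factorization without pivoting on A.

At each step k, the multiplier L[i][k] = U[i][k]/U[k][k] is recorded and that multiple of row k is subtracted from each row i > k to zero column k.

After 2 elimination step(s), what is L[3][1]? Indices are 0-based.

k=0: U[0][0]=5
  eliminate (1,0): mult=1, new row 1: (0, 4, 2, 5); set L[1][0]=1
  eliminate (2,0): mult=3, new row 2: (0, 5, 5, 2); set L[2][0]=3
  eliminate (3,0): mult=1, new row 3: (0, 6, 2, 3); set L[3][0]=1
k=1: U[1][1]=4
  eliminate (2,1): mult=3, new row 2: (0, 0, 6, 1); set L[2][1]=3
  eliminate (3,1): mult=5, new row 3: (0, 0, 6, 6); set L[3][1]=5

L[3][1] = 5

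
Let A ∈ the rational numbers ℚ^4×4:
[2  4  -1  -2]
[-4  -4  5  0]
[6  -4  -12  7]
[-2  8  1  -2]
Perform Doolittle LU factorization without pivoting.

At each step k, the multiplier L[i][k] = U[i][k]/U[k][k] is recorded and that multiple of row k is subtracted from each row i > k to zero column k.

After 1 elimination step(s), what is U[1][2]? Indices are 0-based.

U[1][2] = 3

k=0: U[0][0]=2
  eliminate (1,0): mult=-2, new row 1: (0, 4, 3, -4); set L[1][0]=-2
  eliminate (2,0): mult=3, new row 2: (0, -16, -9, 13); set L[2][0]=3
  eliminate (3,0): mult=-1, new row 3: (0, 12, 0, -4); set L[3][0]=-1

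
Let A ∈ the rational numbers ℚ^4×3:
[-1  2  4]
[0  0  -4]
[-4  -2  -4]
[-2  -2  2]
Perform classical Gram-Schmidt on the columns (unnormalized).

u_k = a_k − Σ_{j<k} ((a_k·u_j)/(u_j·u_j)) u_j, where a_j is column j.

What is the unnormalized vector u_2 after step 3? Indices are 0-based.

u_2 = (30/19, -4, -45/19, 75/19)

Step 1: u_0 = a_0 = (-1, 0, -4, -2).
Step 2: u_1 = a_1 − (10/21)·u_0 = (52/21, 0, -2/21, -22/21).
Step 3: u_2 = a_2 − (8/21)·u_0 − (43/38)·u_1 = (30/19, -4, -45/19, 75/19).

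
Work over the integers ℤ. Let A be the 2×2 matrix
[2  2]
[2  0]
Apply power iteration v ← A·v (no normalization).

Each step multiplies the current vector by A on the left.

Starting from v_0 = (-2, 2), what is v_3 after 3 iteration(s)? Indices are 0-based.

v_0 = (-2, 2).
v_1 = A·v_0 = (0, -4).
v_2 = A·v_1 = (-8, 0).
v_3 = A·v_2 = (-16, -16).

v_3 = (-16, -16)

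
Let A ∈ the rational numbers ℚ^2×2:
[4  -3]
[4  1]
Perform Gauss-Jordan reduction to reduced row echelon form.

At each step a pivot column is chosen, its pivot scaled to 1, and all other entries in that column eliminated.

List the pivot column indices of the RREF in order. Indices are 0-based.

pivot columns: 0, 1

[1] R0 /= 4  ⇒  (1, -3/4)
     R1 -= 4·R0  ⇒  (0, 4)
[2] R1 /= 4  ⇒  (0, 1)
     R0 -= -3/4·R1  ⇒  (1, 0)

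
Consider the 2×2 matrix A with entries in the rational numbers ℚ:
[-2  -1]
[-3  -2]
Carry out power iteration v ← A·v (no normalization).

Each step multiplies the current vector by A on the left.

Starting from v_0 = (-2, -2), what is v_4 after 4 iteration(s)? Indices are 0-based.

v_0 = (-2, -2).
v_1 = A·v_0 = (6, 10).
v_2 = A·v_1 = (-22, -38).
v_3 = A·v_2 = (82, 142).
v_4 = A·v_3 = (-306, -530).

v_4 = (-306, -530)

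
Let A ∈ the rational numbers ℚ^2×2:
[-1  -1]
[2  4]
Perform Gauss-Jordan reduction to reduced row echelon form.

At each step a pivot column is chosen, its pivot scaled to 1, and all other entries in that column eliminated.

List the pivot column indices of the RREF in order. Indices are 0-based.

pivot(0,0)=-1: scale R0 → (1, 1)
  clear (1,0): R1 −= (2)R0 → (0, 2)
pivot(1,1)=2: scale R1 → (0, 1)
  clear (0,1): R0 −= (1)R1 → (1, 0)

pivot columns: 0, 1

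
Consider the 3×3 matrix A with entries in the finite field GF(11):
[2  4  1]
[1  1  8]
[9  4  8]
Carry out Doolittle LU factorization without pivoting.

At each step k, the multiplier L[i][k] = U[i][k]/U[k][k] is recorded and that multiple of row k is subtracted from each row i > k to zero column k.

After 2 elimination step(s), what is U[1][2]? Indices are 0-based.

k=0: U[0][0]=2
  eliminate (1,0): mult=6, new row 1: (0, 10, 2); set L[1][0]=6
  eliminate (2,0): mult=10, new row 2: (0, 8, 9); set L[2][0]=10
k=1: U[1][1]=10
  eliminate (2,1): mult=3, new row 2: (0, 0, 3); set L[2][1]=3

U[1][2] = 2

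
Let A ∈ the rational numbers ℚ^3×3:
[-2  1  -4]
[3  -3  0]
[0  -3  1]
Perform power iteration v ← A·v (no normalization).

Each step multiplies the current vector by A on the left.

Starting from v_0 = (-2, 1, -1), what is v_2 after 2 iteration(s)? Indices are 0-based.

v_0 = (-2, 1, -1).
v_1 = A·v_0 = (9, -9, -4).
v_2 = A·v_1 = (-11, 54, 23).

v_2 = (-11, 54, 23)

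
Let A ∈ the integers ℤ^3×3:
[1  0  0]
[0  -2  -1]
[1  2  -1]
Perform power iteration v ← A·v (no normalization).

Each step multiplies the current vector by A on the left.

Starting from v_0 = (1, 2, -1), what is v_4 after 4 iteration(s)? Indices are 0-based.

v_4 = (1, -34, 11)

v_0 = (1, 2, -1).
v_1 = A·v_0 = (1, -3, 6).
v_2 = A·v_1 = (1, 0, -11).
v_3 = A·v_2 = (1, 11, 12).
v_4 = A·v_3 = (1, -34, 11).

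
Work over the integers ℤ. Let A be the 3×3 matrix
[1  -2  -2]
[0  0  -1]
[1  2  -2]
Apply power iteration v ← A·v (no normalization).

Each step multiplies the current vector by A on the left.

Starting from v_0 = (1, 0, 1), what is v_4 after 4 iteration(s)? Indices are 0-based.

v_0 = (1, 0, 1).
v_1 = A·v_0 = (-1, -1, -1).
v_2 = A·v_1 = (3, 1, -1).
v_3 = A·v_2 = (3, 1, 7).
v_4 = A·v_3 = (-13, -7, -9).

v_4 = (-13, -7, -9)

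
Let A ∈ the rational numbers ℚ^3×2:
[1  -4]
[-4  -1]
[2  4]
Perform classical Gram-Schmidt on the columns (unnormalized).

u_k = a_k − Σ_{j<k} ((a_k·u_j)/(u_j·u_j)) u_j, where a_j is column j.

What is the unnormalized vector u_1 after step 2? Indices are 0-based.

Step 1: u_0 = a_0 = (1, -4, 2).
Step 2: u_1 = a_1 − (8/21)·u_0 = (-92/21, 11/21, 68/21).

u_1 = (-92/21, 11/21, 68/21)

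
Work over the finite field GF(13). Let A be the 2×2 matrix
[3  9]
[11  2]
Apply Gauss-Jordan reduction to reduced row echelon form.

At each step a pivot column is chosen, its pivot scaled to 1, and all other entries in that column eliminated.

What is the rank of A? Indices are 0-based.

step 1: normalize row 0 (÷3) = (1, 3)
  row 1: subtract 11×row0 = (0, 8)
step 2: normalize row 1 (÷8) = (0, 1)
  row 0: subtract 3×row1 = (1, 0)

rank = 2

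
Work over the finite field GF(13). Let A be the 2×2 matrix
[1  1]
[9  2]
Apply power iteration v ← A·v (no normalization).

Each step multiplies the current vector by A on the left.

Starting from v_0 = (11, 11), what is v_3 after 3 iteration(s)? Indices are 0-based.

v_0 = (11, 11).
v_1 = A·v_0 = (9, 4).
v_2 = A·v_1 = (0, 11).
v_3 = A·v_2 = (11, 9).

v_3 = (11, 9)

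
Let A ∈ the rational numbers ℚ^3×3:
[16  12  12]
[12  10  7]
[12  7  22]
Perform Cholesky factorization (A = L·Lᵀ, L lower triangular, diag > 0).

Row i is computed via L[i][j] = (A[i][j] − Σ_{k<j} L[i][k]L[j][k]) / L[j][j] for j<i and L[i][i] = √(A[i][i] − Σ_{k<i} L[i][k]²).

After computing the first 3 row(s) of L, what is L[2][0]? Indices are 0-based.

L[2][0] = 3

Step 1: L[0][0] = √(16) = 4.
  L[1][0] = (12) / L[0][0] = 3.
Step 2: L[1][1] = √(1) = 1.
  L[2][0] = (12) / L[0][0] = 3.
  L[2][1] = (-2) / L[1][1] = -2.
Step 3: L[2][2] = √(9) = 3.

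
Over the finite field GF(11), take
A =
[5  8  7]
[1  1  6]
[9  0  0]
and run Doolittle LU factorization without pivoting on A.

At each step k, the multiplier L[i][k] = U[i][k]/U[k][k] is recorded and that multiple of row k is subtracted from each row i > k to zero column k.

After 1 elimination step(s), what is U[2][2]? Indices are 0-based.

Step 1: pivot at (0,0) is 5.
  row1 ← row1 − (9)·row0  ⇒  L[1][0]=9, U row1=(0, 6, 9)
  row2 ← row2 − (4)·row0  ⇒  L[2][0]=4, U row2=(0, 1, 5)

U[2][2] = 5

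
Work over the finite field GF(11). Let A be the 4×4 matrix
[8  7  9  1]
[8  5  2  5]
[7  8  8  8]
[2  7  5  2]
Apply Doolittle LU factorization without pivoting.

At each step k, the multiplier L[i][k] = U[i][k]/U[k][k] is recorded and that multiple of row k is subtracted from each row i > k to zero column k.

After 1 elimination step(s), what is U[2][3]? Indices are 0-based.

[col 0] pivot 8
  R1 -= 1*R0 → (0, 9, 4, 4)  (L[1][0] := 1)
  R2 -= 5*R0 → (0, 6, 7, 3)  (L[2][0] := 5)
  R3 -= 3*R0 → (0, 8, 0, 10)  (L[3][0] := 3)

U[2][3] = 3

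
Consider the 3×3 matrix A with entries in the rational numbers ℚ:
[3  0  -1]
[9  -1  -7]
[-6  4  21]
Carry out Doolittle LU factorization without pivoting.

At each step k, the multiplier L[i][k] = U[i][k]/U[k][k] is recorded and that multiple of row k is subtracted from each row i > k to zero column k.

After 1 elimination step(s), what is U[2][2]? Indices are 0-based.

U[2][2] = 19

k=0: U[0][0]=3
  eliminate (1,0): mult=3, new row 1: (0, -1, -4); set L[1][0]=3
  eliminate (2,0): mult=-2, new row 2: (0, 4, 19); set L[2][0]=-2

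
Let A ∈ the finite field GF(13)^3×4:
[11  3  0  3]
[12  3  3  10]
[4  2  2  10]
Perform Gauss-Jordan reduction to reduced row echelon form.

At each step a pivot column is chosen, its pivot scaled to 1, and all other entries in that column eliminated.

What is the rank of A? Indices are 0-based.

rank = 3

[1] R0 /= 11  ⇒  (1, 5, 0, 5)
     R1 -= 12·R0  ⇒  (0, 8, 3, 2)
     R2 -= 4·R0  ⇒  (0, 8, 2, 3)
[2] R1 /= 8  ⇒  (0, 1, 2, 10)
     R0 -= 5·R1  ⇒  (1, 0, 3, 7)
     R2 -= 8·R1  ⇒  (0, 0, 12, 1)
[3] R2 /= 12  ⇒  (0, 0, 1, 12)
     R0 -= 3·R2  ⇒  (1, 0, 0, 10)
     R1 -= 2·R2  ⇒  (0, 1, 0, 12)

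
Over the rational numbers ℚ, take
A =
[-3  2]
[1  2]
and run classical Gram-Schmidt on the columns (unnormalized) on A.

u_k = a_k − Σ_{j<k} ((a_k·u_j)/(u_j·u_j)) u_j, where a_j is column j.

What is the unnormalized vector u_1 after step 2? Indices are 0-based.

u_1 = (4/5, 12/5)

Step 1: u_0 = a_0 = (-3, 1).
Step 2: u_1 = a_1 − (-2/5)·u_0 = (4/5, 12/5).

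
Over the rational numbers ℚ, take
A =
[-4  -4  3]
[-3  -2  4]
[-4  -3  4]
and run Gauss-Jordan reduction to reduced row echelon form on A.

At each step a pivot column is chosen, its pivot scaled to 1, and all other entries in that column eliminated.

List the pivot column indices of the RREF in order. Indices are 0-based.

pivot columns: 0, 1, 2

pivot(0,0)=-4: scale R0 → (1, 1, -3/4)
  clear (1,0): R1 −= (-3)R0 → (0, 1, 7/4)
  clear (2,0): R2 −= (-4)R0 → (0, 1, 1)
pivot(1,1)=1: scale R1 → (0, 1, 7/4)
  clear (0,1): R0 −= (1)R1 → (1, 0, -5/2)
  clear (2,1): R2 −= (1)R1 → (0, 0, -3/4)
pivot(2,2)=-3/4: scale R2 → (0, 0, 1)
  clear (0,2): R0 −= (-5/2)R2 → (1, 0, 0)
  clear (1,2): R1 −= (7/4)R2 → (0, 1, 0)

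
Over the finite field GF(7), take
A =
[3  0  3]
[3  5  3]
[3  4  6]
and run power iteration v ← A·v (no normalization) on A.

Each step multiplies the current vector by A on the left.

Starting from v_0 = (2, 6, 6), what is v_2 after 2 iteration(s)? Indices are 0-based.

v_2 = (4, 1, 5)

v_0 = (2, 6, 6).
v_1 = A·v_0 = (3, 5, 3).
v_2 = A·v_1 = (4, 1, 5).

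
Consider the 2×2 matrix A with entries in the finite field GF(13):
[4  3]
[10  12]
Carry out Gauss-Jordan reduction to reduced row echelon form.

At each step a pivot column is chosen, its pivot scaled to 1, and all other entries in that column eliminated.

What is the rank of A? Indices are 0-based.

step 1: normalize row 0 (÷4) = (1, 4)
  row 1: subtract 10×row0 = (0, 11)
step 2: normalize row 1 (÷11) = (0, 1)
  row 0: subtract 4×row1 = (1, 0)

rank = 2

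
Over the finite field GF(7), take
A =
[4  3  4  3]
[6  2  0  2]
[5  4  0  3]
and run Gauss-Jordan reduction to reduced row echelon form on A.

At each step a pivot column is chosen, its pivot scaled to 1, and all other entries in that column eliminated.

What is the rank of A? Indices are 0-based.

rank = 3

[1] R0 /= 4  ⇒  (1, 6, 1, 6)
     R1 -= 6·R0  ⇒  (0, 1, 1, 1)
     R2 -= 5·R0  ⇒  (0, 2, 2, 1)
[2] R1 /= 1  ⇒  (0, 1, 1, 1)
     R0 -= 6·R1  ⇒  (1, 0, 2, 0)
     R2 -= 2·R1  ⇒  (0, 0, 0, 6)
column 2 empty below row 2
[3] R2 /= 6  ⇒  (0, 0, 0, 1)
     R1 -= 1·R2  ⇒  (0, 1, 1, 0)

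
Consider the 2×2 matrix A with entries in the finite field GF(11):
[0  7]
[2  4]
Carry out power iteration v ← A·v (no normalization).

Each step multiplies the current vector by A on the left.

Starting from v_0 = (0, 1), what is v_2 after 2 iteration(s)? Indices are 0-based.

v_0 = (0, 1).
v_1 = A·v_0 = (7, 4).
v_2 = A·v_1 = (6, 8).

v_2 = (6, 8)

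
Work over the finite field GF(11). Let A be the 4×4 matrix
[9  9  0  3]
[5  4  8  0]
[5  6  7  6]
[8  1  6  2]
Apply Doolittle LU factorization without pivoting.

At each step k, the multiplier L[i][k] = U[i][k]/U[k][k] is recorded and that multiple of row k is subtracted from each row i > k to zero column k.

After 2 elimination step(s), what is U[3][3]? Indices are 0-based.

U[3][3] = 0

Step 1: pivot at (0,0) is 9.
  row1 ← row1 − (3)·row0  ⇒  L[1][0]=3, U row1=(0, 10, 8, 2)
  row2 ← row2 − (3)·row0  ⇒  L[2][0]=3, U row2=(0, 1, 7, 8)
  row3 ← row3 − (7)·row0  ⇒  L[3][0]=7, U row3=(0, 4, 6, 3)
Step 2: pivot at (1,1) is 10.
  row2 ← row2 − (10)·row1  ⇒  L[2][1]=10, U row2=(0, 0, 4, 10)
  row3 ← row3 − (7)·row1  ⇒  L[3][1]=7, U row3=(0, 0, 5, 0)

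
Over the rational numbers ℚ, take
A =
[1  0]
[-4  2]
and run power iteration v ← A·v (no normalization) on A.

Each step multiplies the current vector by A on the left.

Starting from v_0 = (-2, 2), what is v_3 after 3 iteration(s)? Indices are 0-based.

v_0 = (-2, 2).
v_1 = A·v_0 = (-2, 12).
v_2 = A·v_1 = (-2, 32).
v_3 = A·v_2 = (-2, 72).

v_3 = (-2, 72)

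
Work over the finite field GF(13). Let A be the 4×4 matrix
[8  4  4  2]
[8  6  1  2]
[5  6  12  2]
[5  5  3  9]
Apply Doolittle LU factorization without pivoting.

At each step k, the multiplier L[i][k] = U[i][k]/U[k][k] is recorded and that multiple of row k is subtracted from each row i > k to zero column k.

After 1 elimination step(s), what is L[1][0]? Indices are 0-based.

L[1][0] = 1

Step 1: pivot at (0,0) is 8.
  row1 ← row1 − (1)·row0  ⇒  L[1][0]=1, U row1=(0, 2, 10, 0)
  row2 ← row2 − (12)·row0  ⇒  L[2][0]=12, U row2=(0, 10, 3, 4)
  row3 ← row3 − (12)·row0  ⇒  L[3][0]=12, U row3=(0, 9, 7, 11)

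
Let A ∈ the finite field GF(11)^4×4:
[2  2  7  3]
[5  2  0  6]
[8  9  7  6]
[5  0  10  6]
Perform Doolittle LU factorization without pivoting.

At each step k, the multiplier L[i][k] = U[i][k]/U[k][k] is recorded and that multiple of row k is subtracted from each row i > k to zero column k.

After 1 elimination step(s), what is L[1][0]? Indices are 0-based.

L[1][0] = 8

k=0: U[0][0]=2
  eliminate (1,0): mult=8, new row 1: (0, 8, 10, 4); set L[1][0]=8
  eliminate (2,0): mult=4, new row 2: (0, 1, 1, 5); set L[2][0]=4
  eliminate (3,0): mult=8, new row 3: (0, 6, 9, 4); set L[3][0]=8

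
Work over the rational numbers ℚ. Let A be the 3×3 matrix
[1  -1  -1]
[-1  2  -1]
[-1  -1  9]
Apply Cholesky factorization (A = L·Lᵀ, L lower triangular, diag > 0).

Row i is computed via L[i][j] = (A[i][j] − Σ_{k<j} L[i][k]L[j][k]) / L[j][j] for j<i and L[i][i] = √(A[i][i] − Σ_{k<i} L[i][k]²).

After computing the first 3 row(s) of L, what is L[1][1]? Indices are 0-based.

L[1][1] = 1

Step 1: L[0][0] = √(1) = 1.
  L[1][0] = (-1) / L[0][0] = -1.
Step 2: L[1][1] = √(1) = 1.
  L[2][0] = (-1) / L[0][0] = -1.
  L[2][1] = (-2) / L[1][1] = -2.
Step 3: L[2][2] = √(4) = 2.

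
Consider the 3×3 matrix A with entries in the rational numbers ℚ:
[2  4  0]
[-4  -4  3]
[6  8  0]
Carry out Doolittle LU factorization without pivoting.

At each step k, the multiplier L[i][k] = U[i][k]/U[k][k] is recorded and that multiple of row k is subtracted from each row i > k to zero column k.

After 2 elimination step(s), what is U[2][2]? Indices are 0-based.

U[2][2] = 3

[col 0] pivot 2
  R1 -= -2*R0 → (0, 4, 3)  (L[1][0] := -2)
  R2 -= 3*R0 → (0, -4, 0)  (L[2][0] := 3)
[col 1] pivot 4
  R2 -= -1*R1 → (0, 0, 3)  (L[2][1] := -1)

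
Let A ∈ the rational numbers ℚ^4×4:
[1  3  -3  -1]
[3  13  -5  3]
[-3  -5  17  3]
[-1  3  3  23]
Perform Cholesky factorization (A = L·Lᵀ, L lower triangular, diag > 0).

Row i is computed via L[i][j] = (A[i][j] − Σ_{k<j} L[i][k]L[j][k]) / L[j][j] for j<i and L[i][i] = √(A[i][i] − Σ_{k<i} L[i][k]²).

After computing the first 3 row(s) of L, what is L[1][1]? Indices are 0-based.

Step 1: L[0][0] = √(1) = 1.
  L[1][0] = (3) / L[0][0] = 3.
Step 2: L[1][1] = √(4) = 2.
  L[2][0] = (-3) / L[0][0] = -3.
  L[2][1] = (4) / L[1][1] = 2.
Step 3: L[2][2] = √(4) = 2.

L[1][1] = 2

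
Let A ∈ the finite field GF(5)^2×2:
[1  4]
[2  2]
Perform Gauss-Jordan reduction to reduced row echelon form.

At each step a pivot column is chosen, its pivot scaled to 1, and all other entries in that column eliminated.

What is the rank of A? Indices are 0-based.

[1] R0 /= 1  ⇒  (1, 4)
     R1 -= 2·R0  ⇒  (0, 4)
[2] R1 /= 4  ⇒  (0, 1)
     R0 -= 4·R1  ⇒  (1, 0)

rank = 2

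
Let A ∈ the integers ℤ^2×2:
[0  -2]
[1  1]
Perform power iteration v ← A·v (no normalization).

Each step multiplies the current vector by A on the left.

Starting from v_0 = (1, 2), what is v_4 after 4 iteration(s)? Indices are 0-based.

v_4 = (14, -5)

v_0 = (1, 2).
v_1 = A·v_0 = (-4, 3).
v_2 = A·v_1 = (-6, -1).
v_3 = A·v_2 = (2, -7).
v_4 = A·v_3 = (14, -5).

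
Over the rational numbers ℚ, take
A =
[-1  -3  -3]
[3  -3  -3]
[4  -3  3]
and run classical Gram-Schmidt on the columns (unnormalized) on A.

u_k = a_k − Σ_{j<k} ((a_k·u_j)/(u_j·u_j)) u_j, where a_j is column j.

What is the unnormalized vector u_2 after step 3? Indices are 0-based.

u_2 = (4/7, -20/7, 16/7)

Step 1: u_0 = a_0 = (-1, 3, 4).
Step 2: u_1 = a_1 − (-9/13)·u_0 = (-48/13, -12/13, -3/13).
Step 3: u_2 = a_2 − (3/13)·u_0 − (19/21)·u_1 = (4/7, -20/7, 16/7).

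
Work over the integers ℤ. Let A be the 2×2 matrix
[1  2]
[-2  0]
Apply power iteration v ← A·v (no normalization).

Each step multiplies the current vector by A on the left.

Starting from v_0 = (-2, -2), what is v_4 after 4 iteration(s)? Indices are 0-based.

v_0 = (-2, -2).
v_1 = A·v_0 = (-6, 4).
v_2 = A·v_1 = (2, 12).
v_3 = A·v_2 = (26, -4).
v_4 = A·v_3 = (18, -52).

v_4 = (18, -52)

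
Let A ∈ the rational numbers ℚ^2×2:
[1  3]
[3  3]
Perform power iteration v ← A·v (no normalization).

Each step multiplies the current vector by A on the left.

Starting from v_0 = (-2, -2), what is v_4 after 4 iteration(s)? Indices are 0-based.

v_0 = (-2, -2).
v_1 = A·v_0 = (-8, -12).
v_2 = A·v_1 = (-44, -60).
v_3 = A·v_2 = (-224, -312).
v_4 = A·v_3 = (-1160, -1608).

v_4 = (-1160, -1608)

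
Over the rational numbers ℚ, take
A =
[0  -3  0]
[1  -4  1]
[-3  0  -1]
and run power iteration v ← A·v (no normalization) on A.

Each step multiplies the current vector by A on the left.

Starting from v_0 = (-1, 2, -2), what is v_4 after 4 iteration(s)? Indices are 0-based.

v_4 = (378, 263, 499)

v_0 = (-1, 2, -2).
v_1 = A·v_0 = (-6, -11, 5).
v_2 = A·v_1 = (33, 43, 13).
v_3 = A·v_2 = (-129, -126, -112).
v_4 = A·v_3 = (378, 263, 499).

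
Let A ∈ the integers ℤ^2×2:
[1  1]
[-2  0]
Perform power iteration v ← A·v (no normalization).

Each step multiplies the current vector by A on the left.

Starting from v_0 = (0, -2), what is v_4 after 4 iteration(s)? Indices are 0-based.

v_4 = (6, -4)

v_0 = (0, -2).
v_1 = A·v_0 = (-2, 0).
v_2 = A·v_1 = (-2, 4).
v_3 = A·v_2 = (2, 4).
v_4 = A·v_3 = (6, -4).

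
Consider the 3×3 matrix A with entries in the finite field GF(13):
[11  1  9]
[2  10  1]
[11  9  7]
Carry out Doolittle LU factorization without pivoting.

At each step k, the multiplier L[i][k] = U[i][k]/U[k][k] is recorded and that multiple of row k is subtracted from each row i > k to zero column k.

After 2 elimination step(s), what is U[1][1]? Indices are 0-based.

[col 0] pivot 11
  R1 -= 12*R0 → (0, 11, 10)  (L[1][0] := 12)
  R2 -= 1*R0 → (0, 8, 11)  (L[2][0] := 1)
[col 1] pivot 11
  R2 -= 9*R1 → (0, 0, 12)  (L[2][1] := 9)

U[1][1] = 11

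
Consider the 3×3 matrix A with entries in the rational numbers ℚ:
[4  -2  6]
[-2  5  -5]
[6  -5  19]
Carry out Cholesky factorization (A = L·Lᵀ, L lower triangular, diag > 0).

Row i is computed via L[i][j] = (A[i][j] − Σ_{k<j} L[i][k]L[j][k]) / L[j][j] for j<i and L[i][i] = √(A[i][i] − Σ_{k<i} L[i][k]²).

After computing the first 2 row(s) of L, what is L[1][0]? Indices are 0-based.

Step 1: L[0][0] = √(4) = 2.
  L[1][0] = (-2) / L[0][0] = -1.
Step 2: L[1][1] = √(4) = 2.

L[1][0] = -1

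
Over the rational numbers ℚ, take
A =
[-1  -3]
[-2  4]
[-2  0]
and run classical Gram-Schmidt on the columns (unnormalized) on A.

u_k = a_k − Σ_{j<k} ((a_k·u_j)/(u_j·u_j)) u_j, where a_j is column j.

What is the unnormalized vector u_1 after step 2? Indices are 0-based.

u_1 = (-32/9, 26/9, -10/9)

Step 1: u_0 = a_0 = (-1, -2, -2).
Step 2: u_1 = a_1 − (-5/9)·u_0 = (-32/9, 26/9, -10/9).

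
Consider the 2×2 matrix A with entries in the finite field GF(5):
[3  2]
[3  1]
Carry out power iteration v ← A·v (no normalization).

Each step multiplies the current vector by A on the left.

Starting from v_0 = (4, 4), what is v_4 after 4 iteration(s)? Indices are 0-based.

v_0 = (4, 4).
v_1 = A·v_0 = (0, 1).
v_2 = A·v_1 = (2, 1).
v_3 = A·v_2 = (3, 2).
v_4 = A·v_3 = (3, 1).

v_4 = (3, 1)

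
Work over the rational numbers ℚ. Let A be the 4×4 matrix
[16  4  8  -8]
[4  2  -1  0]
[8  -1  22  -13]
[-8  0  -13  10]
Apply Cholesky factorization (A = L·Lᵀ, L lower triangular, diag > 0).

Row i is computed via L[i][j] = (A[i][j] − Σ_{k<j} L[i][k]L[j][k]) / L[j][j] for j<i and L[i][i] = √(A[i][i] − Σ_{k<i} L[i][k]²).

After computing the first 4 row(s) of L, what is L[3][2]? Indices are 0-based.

Step 1: L[0][0] = √(16) = 4.
  L[1][0] = (4) / L[0][0] = 1.
Step 2: L[1][1] = √(1) = 1.
  L[2][0] = (8) / L[0][0] = 2.
  L[2][1] = (-3) / L[1][1] = -3.
Step 3: L[2][2] = √(9) = 3.
  L[3][0] = (-8) / L[0][0] = -2.
  L[3][1] = (2) / L[1][1] = 2.
  L[3][2] = (-3) / L[2][2] = -1.
Step 4: L[3][3] = √(1) = 1.

L[3][2] = -1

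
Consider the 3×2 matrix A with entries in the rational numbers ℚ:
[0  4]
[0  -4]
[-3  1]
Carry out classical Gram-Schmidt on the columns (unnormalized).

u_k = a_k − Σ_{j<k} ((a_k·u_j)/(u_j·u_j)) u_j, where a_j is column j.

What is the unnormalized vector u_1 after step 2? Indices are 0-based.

Step 1: u_0 = a_0 = (0, 0, -3).
Step 2: u_1 = a_1 − (-1/3)·u_0 = (4, -4, 0).

u_1 = (4, -4, 0)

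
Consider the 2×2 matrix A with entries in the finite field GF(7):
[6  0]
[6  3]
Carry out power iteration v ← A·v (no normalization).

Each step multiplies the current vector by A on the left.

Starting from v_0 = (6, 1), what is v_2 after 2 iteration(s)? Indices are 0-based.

v_0 = (6, 1).
v_1 = A·v_0 = (1, 4).
v_2 = A·v_1 = (6, 4).

v_2 = (6, 4)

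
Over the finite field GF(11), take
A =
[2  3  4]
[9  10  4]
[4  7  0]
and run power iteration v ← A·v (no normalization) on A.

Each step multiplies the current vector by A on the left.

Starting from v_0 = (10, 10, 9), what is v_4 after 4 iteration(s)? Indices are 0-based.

v_4 = (0, 6, 5)

v_0 = (10, 10, 9).
v_1 = A·v_0 = (9, 6, 0).
v_2 = A·v_1 = (3, 9, 1).
v_3 = A·v_2 = (4, 0, 9).
v_4 = A·v_3 = (0, 6, 5).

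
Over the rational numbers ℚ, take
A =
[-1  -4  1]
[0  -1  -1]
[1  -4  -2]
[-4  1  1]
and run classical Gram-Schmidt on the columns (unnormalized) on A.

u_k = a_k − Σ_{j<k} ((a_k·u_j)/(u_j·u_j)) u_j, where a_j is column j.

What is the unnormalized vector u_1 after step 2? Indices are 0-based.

Step 1: u_0 = a_0 = (-1, 0, 1, -4).
Step 2: u_1 = a_1 − (-2/9)·u_0 = (-38/9, -1, -34/9, 1/9).

u_1 = (-38/9, -1, -34/9, 1/9)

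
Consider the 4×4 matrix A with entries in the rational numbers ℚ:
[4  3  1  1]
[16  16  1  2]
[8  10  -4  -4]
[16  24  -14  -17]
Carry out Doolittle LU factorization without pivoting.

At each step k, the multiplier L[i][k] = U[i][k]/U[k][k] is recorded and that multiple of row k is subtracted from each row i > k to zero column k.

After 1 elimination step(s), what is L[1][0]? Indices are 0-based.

k=0: U[0][0]=4
  eliminate (1,0): mult=4, new row 1: (0, 4, -3, -2); set L[1][0]=4
  eliminate (2,0): mult=2, new row 2: (0, 4, -6, -6); set L[2][0]=2
  eliminate (3,0): mult=4, new row 3: (0, 12, -18, -21); set L[3][0]=4

L[1][0] = 4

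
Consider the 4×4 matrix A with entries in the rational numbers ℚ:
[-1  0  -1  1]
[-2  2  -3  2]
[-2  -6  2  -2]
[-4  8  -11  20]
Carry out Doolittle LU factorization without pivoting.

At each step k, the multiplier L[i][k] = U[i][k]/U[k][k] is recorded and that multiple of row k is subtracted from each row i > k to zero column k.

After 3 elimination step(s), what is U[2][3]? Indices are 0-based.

k=0: U[0][0]=-1
  eliminate (1,0): mult=2, new row 1: (0, 2, -1, 0); set L[1][0]=2
  eliminate (2,0): mult=2, new row 2: (0, -6, 4, -4); set L[2][0]=2
  eliminate (3,0): mult=4, new row 3: (0, 8, -7, 16); set L[3][0]=4
k=1: U[1][1]=2
  eliminate (2,1): mult=-3, new row 2: (0, 0, 1, -4); set L[2][1]=-3
  eliminate (3,1): mult=4, new row 3: (0, 0, -3, 16); set L[3][1]=4
k=2: U[2][2]=1
  eliminate (3,2): mult=-3, new row 3: (0, 0, 0, 4); set L[3][2]=-3

U[2][3] = -4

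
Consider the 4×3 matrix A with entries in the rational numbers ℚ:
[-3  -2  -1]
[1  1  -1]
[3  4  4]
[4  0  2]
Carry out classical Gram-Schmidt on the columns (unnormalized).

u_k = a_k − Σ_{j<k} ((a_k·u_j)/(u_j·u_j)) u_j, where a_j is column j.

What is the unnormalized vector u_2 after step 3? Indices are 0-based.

u_2 = (397/374, -345/187, 371/374, 96/187)

Step 1: u_0 = a_0 = (-3, 1, 3, 4).
Step 2: u_1 = a_1 − (19/35)·u_0 = (-13/35, 16/35, 83/35, -76/35).
Step 3: u_2 = a_2 − (22/35)·u_0 − (177/374)·u_1 = (397/374, -345/187, 371/374, 96/187).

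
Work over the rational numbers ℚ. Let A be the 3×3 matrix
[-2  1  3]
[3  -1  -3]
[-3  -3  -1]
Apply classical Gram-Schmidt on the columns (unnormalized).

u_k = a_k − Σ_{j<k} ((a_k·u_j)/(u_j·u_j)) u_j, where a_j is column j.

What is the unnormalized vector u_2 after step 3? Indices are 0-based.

u_2 = (48/113, 36/113, 4/113)

Step 1: u_0 = a_0 = (-2, 3, -3).
Step 2: u_1 = a_1 − (2/11)·u_0 = (15/11, -17/11, -27/11).
Step 3: u_2 = a_2 − (-6/11)·u_0 − (123/113)·u_1 = (48/113, 36/113, 4/113).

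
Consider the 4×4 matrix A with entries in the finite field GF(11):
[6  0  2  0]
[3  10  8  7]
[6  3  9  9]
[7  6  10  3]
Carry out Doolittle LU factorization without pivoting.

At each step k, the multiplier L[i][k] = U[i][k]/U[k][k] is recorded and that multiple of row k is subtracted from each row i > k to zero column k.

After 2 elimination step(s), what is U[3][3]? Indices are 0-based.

U[3][3] = 1

k=0: U[0][0]=6
  eliminate (1,0): mult=6, new row 1: (0, 10, 7, 7); set L[1][0]=6
  eliminate (2,0): mult=1, new row 2: (0, 3, 7, 9); set L[2][0]=1
  eliminate (3,0): mult=3, new row 3: (0, 6, 4, 3); set L[3][0]=3
k=1: U[1][1]=10
  eliminate (2,1): mult=8, new row 2: (0, 0, 6, 8); set L[2][1]=8
  eliminate (3,1): mult=5, new row 3: (0, 0, 2, 1); set L[3][1]=5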